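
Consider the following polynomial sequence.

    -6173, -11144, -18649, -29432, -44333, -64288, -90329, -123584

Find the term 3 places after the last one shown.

-279353

D1: -4971 , -7505 , -10783 , -14901 , -19955 , -26041 , -33255
D2: -2534 , -3278 , -4118 , -5054 , -6086 , -7214
D3: -744 , -840 , -936 , -1032 , -1128
D4: -96 , -96 , -96 , -96
Constant fourth difference = -96, so extend:
-1128 − 96 = -1224;  -7214 − 1224 = -8438;  -33255 − 8438 = -41693;  -123584 − 41693 = -165277
-1224 − 96 = -1320;  -8438 − 1320 = -9758;  -41693 − 9758 = -51451;  -165277 − 51451 = -216728
-1320 − 96 = -1416;  -9758 − 1416 = -11174;  -51451 − 11174 = -62625;  -216728 − 62625 = -279353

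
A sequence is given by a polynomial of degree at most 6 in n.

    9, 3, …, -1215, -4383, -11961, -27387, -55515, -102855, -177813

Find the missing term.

Using the last 7 terms:
-3168  -7578  -15426  -28128  -47340  -74958
-4410  -7848  -12702  -19212  -27618
-3438  -4854  -6510  -8406
-1416  -1656  -1896
-240  -240
Constant fifth difference = -240.
Extend backward: -1416 + 240 = -1176;  -3438 + 1176 = -2262;  -4410 + 2262 = -2148;  -3168 + 2148 = -1020;  -1215 + 1020 = -195

-195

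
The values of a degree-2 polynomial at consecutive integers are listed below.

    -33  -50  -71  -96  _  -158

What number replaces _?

-125

Using the first 4 terms:
D1: -17, -21, -25
D2: -4, -4
Constant second difference = -4.
Extend forward: -25 − 4 = -29;  -96 − 29 = -125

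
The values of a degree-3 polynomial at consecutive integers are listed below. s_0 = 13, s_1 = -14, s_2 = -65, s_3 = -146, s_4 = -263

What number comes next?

D1: -27, -51, -81, -117
D2: -24, -30, -36
D3: -6, -6
Third differences constant at -6.
-36 − 6 = -42;  -117 − 42 = -159;  -263 − 159 = -422

-422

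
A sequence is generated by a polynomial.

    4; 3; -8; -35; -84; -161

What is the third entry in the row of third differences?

-6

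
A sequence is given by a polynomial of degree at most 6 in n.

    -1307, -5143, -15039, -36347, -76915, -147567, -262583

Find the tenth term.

-1078535

D1: -3836  -9896  -21308  -40568  -70652  -115016
D2: -6060  -11412  -19260  -30084  -44364
D3: -5352  -7848  -10824  -14280
D4: -2496  -2976  -3456
D5: -480  -480
The fifth differences are constant (-480).
-3456 − 480 = -3936;  -14280 − 3936 = -18216;  -44364 − 18216 = -62580;  -115016 − 62580 = -177596;  -262583 − 177596 = -440179
-3936 − 480 = -4416;  -18216 − 4416 = -22632;  -62580 − 22632 = -85212;  -177596 − 85212 = -262808;  -440179 − 262808 = -702987
-4416 − 480 = -4896;  -22632 − 4896 = -27528;  -85212 − 27528 = -112740;  -262808 − 112740 = -375548;  -702987 − 375548 = -1078535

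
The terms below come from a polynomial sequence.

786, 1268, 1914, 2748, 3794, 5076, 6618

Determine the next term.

8444

First differences: 482, 646, 834, 1046, 1282, 1542
Second differences: 164, 188, 212, 236, 260
Third differences: 24, 24, 24, 24
Third differences constant at 24.
260 + 24 = 284;  1542 + 284 = 1826;  6618 + 1826 = 8444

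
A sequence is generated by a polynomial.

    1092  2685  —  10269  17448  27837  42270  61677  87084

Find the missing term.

5562

Using the last 6 terms:
D1: 7179  10389  14433  19407  25407
D2: 3210  4044  4974  6000
D3: 834  930  1026
D4: 96  96
Constant fourth difference = 96.
Extend backward: 834 − 96 = 738;  3210 − 738 = 2472;  7179 − 2472 = 4707;  10269 − 4707 = 5562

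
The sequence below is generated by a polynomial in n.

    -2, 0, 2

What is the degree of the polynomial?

1

D1: 2, 2
The first differences are constant, so the polynomial has degree 1.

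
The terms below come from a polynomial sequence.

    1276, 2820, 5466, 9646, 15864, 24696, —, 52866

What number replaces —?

36790

Using the first 6 terms:
Δ: 1544  2646  4180  6218  8832
Δ²: 1102  1534  2038  2614
Δ³: 432  504  576
Δ⁴: 72  72
Constant fourth difference = 72.
Extend forward: 576 + 72 = 648;  2614 + 648 = 3262;  8832 + 3262 = 12094;  24696 + 12094 = 36790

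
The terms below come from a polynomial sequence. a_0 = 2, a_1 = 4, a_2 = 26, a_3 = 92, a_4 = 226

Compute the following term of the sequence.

452

2  22  66  134
20  44  68
24  24
Third differences constant at 24.
68 + 24 = 92;  134 + 92 = 226;  226 + 226 = 452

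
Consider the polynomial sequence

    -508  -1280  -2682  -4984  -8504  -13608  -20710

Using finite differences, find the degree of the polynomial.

4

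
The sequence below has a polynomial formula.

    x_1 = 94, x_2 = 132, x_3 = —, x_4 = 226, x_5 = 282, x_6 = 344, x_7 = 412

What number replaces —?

176

Using the last 4 terms:
First differences: 56, 62, 68
Second differences: 6, 6
Constant second difference = 6.
Extend backward: 56 − 6 = 50;  226 − 50 = 176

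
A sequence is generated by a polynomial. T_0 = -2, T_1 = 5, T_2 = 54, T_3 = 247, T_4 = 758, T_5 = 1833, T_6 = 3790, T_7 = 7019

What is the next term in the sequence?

7  49  193  511  1075  1957  3229
42  144  318  564  882  1272
102  174  246  318  390
72  72  72  72
Constant fourth difference = 72, so extend:
390 + 72 = 462;  1272 + 462 = 1734;  3229 + 1734 = 4963;  7019 + 4963 = 11982

11982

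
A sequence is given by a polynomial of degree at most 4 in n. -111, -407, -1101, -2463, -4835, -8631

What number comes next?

-14337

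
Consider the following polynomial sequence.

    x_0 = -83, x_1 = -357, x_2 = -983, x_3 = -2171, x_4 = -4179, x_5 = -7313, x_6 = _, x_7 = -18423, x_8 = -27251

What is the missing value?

-11927

Using the first 6 terms:
D1: -274  -626  -1188  -2008  -3134
D2: -352  -562  -820  -1126
D3: -210  -258  -306
D4: -48  -48
Constant fourth difference = -48.
Extend forward: -306 − 48 = -354;  -1126 − 354 = -1480;  -3134 − 1480 = -4614;  -7313 − 4614 = -11927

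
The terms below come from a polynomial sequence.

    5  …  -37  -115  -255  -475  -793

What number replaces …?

Using the last 5 terms:
-78, -140, -220, -318
-62, -80, -98
-18, -18
Constant third difference = -18.
Extend backward: -62 + 18 = -44;  -78 + 44 = -34;  -37 + 34 = -3

-3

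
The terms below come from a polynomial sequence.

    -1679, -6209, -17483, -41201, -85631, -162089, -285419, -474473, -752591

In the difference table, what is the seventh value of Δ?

Δ: -4530, -11274, -23718, -44430, -76458, -123330, -189054, -278118
Δ²: -6744, -12444, -20712, -32028, -46872, -65724, -89064
Δ³: -5700, -8268, -11316, -14844, -18852, -23340
Δ⁴: -2568, -3048, -3528, -4008, -4488
Δ⁵: -480, -480, -480, -480

-189054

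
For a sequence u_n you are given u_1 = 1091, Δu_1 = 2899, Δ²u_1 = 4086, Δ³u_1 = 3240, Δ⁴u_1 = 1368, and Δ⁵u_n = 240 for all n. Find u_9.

429331

Build the table forward from the leading diagonal:
D5: 240, 240, 240, 240, 240, 240, 240, 240, 240
D4: 1368, 1608, 1848, 2088, 2328, 2568, 2808, 3048, 3288
D3: 3240, 4608, 6216, 8064, 10152, 12480, 15048, 17856, 20904
D2: 4086, 7326, 11934, 18150, 26214, 36366, 48846, 63894, 81750
D1: 2899, 6985, 14311, 26245, 44395, 70609, 106975, 155821, 219715
u: 1091, 3990, 10975, 25286, 51531, 95926, 166535, 273510, 429331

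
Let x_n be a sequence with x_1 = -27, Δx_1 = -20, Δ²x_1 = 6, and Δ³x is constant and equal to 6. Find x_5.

Build the table forward from the leading diagonal:
Third differences: 6, 6, 6, 6, 6
Second differences: 6, 12, 18, 24, 30
First differences: -20, -14, -2, 16, 40
x: -27, -47, -61, -63, -47

-47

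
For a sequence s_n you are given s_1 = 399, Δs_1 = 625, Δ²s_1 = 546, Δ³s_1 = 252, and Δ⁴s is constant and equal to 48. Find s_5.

7231

Build the table forward from the leading diagonal:
Fourth differences: 48, 48, 48, 48, 48
Third differences: 252, 300, 348, 396, 444
Second differences: 546, 798, 1098, 1446, 1842
First differences: 625, 1171, 1969, 3067, 4513
s: 399, 1024, 2195, 4164, 7231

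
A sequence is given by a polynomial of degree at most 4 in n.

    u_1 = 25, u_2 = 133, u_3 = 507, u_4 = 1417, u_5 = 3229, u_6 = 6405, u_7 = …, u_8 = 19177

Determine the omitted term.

11503

Using the first 6 terms:
D1: 108, 374, 910, 1812, 3176
D2: 266, 536, 902, 1364
D3: 270, 366, 462
D4: 96, 96
Constant fourth difference = 96.
Extend forward: 462 + 96 = 558;  1364 + 558 = 1922;  3176 + 1922 = 5098;  6405 + 5098 = 11503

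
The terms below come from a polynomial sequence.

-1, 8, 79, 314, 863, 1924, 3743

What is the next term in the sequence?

D1: 9, 71, 235, 549, 1061, 1819
D2: 62, 164, 314, 512, 758
D3: 102, 150, 198, 246
D4: 48, 48, 48
Fourth differences constant at 48.
246 + 48 = 294;  758 + 294 = 1052;  1819 + 1052 = 2871;  3743 + 2871 = 6614

6614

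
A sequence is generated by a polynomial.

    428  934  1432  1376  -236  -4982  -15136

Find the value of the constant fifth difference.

-120

First differences: 506, 498, -56, -1612, -4746, -10154
Second differences: -8, -554, -1556, -3134, -5408
Third differences: -546, -1002, -1578, -2274
Fourth differences: -456, -576, -696
Fifth differences: -120, -120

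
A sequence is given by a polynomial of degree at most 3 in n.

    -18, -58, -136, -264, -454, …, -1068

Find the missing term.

-718

Using the first 5 terms:
D1: -40  -78  -128  -190
D2: -38  -50  -62
D3: -12  -12
Constant third difference = -12.
Extend forward: -62 − 12 = -74;  -190 − 74 = -264;  -454 − 264 = -718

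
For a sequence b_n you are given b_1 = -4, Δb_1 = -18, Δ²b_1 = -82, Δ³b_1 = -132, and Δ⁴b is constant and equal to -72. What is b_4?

-436

Build the table forward from the leading diagonal:
D4: -72  -72  -72  -72
D3: -132  -204  -276  -348
D2: -82  -214  -418  -694
D1: -18  -100  -314  -732
b: -4  -22  -122  -436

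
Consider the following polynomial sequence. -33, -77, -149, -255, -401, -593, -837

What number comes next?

-1139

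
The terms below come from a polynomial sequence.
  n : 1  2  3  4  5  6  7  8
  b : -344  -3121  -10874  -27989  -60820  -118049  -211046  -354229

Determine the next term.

-565424

Δ: -2777, -7753, -17115, -32831, -57229, -92997, -143183
Δ²: -4976, -9362, -15716, -24398, -35768, -50186
Δ³: -4386, -6354, -8682, -11370, -14418
Δ⁴: -1968, -2328, -2688, -3048
Δ⁵: -360, -360, -360
Fifth differences constant at -360.
-3048 − 360 = -3408;  -14418 − 3408 = -17826;  -50186 − 17826 = -68012;  -143183 − 68012 = -211195;  -354229 − 211195 = -565424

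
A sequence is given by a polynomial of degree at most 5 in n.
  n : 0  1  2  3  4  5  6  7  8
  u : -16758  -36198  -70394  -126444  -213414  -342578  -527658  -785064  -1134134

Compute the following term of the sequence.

First differences: -19440, -34196, -56050, -86970, -129164, -185080, -257406, -349070
Second differences: -14756, -21854, -30920, -42194, -55916, -72326, -91664
Third differences: -7098, -9066, -11274, -13722, -16410, -19338
Fourth differences: -1968, -2208, -2448, -2688, -2928
Fifth differences: -240, -240, -240, -240
Fifth differences constant at -240.
-2928 − 240 = -3168;  -19338 − 3168 = -22506;  -91664 − 22506 = -114170;  -349070 − 114170 = -463240;  -1134134 − 463240 = -1597374

-1597374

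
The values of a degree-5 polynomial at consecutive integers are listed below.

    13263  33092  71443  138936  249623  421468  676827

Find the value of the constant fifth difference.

480

D1: 19829, 38351, 67493, 110687, 171845, 255359
D2: 18522, 29142, 43194, 61158, 83514
D3: 10620, 14052, 17964, 22356
D4: 3432, 3912, 4392
D5: 480, 480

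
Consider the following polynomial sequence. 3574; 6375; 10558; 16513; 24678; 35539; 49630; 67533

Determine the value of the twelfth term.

190585

2801, 4183, 5955, 8165, 10861, 14091, 17903
1382, 1772, 2210, 2696, 3230, 3812
390, 438, 486, 534, 582
48, 48, 48, 48
The fourth differences are constant (48).
582 + 48 = 630;  3812 + 630 = 4442;  17903 + 4442 = 22345;  67533 + 22345 = 89878
630 + 48 = 678;  4442 + 678 = 5120;  22345 + 5120 = 27465;  89878 + 27465 = 117343
678 + 48 = 726;  5120 + 726 = 5846;  27465 + 5846 = 33311;  117343 + 33311 = 150654
726 + 48 = 774;  5846 + 774 = 6620;  33311 + 6620 = 39931;  150654 + 39931 = 190585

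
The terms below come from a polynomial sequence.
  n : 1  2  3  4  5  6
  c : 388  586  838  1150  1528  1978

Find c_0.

Δ: 198, 252, 312, 378, 450
Δ²: 54, 60, 66, 72
Δ³: 6, 6, 6
The third differences are constant at 6.
Work back: 54 − 6 = 48;  198 − 48 = 150;  388 − 150 = 238

238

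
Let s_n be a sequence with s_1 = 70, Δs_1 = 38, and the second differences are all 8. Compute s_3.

Build the table forward from the leading diagonal:
D2: 8, 8, 8
D1: 38, 46, 54
s: 70, 108, 154

154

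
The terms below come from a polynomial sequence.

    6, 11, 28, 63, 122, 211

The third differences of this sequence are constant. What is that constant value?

6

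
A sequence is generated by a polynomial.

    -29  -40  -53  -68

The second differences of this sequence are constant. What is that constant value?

Δ: -11, -13, -15
Δ²: -2, -2

-2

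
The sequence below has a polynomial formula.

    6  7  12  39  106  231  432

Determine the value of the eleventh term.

2356

Δ: 1  5  27  67  125  201
Δ²: 4  22  40  58  76
Δ³: 18  18  18  18
Constant third difference = 18, so extend:
76 + 18 = 94;  201 + 94 = 295;  432 + 295 = 727
94 + 18 = 112;  295 + 112 = 407;  727 + 407 = 1134
112 + 18 = 130;  407 + 130 = 537;  1134 + 537 = 1671
130 + 18 = 148;  537 + 148 = 685;  1671 + 685 = 2356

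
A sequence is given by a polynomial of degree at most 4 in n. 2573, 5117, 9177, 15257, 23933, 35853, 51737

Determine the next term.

Δ: 2544 , 4060 , 6080 , 8676 , 11920 , 15884
Δ²: 1516 , 2020 , 2596 , 3244 , 3964
Δ³: 504 , 576 , 648 , 720
Δ⁴: 72 , 72 , 72
Constant fourth difference = 72, so extend:
720 + 72 = 792;  3964 + 792 = 4756;  15884 + 4756 = 20640;  51737 + 20640 = 72377

72377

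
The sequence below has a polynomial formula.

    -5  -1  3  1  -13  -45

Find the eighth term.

-187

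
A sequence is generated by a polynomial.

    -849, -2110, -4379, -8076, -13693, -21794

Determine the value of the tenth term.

-92838

First differences: -1261, -2269, -3697, -5617, -8101
Second differences: -1008, -1428, -1920, -2484
Third differences: -420, -492, -564
Fourth differences: -72, -72
Fourth differences constant at -72.
-564 − 72 = -636;  -2484 − 636 = -3120;  -8101 − 3120 = -11221;  -21794 − 11221 = -33015
-636 − 72 = -708;  -3120 − 708 = -3828;  -11221 − 3828 = -15049;  -33015 − 15049 = -48064
-708 − 72 = -780;  -3828 − 780 = -4608;  -15049 − 4608 = -19657;  -48064 − 19657 = -67721
-780 − 72 = -852;  -4608 − 852 = -5460;  -19657 − 5460 = -25117;  -67721 − 25117 = -92838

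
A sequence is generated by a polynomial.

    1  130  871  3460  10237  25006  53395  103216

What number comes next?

129  741  2589  6777  14769  28389  49821
612  1848  4188  7992  13620  21432
1236  2340  3804  5628  7812
1104  1464  1824  2184
360  360  360
Fifth differences constant at 360.
2184 + 360 = 2544;  7812 + 2544 = 10356;  21432 + 10356 = 31788;  49821 + 31788 = 81609;  103216 + 81609 = 184825

184825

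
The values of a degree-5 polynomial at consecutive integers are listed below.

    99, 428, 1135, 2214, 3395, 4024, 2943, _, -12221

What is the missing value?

Using the first 7 terms:
329  707  1079  1181  629  -1081
378  372  102  -552  -1710
-6  -270  -654  -1158
-264  -384  -504
-120  -120
Constant fifth difference = -120.
Extend forward: -504 − 120 = -624;  -1158 − 624 = -1782;  -1710 − 1782 = -3492;  -1081 − 3492 = -4573;  2943 − 4573 = -1630

-1630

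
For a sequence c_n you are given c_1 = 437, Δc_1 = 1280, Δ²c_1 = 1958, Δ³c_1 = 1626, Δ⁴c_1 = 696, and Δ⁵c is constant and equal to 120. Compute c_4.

11777

Build the table forward from the leading diagonal:
Fifth differences: 120  120  120  120
Fourth differences: 696  816  936  1056
Third differences: 1626  2322  3138  4074
Second differences: 1958  3584  5906  9044
First differences: 1280  3238  6822  12728
c: 437  1717  4955  11777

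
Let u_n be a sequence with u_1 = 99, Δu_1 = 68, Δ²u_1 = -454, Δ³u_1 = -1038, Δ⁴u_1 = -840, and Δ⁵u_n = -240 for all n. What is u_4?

-2097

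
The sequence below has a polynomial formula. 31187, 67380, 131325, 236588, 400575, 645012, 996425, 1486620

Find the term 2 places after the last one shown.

36193  63945  105263  163987  244437  351413  490195
27752  41318  58724  80450  106976  138782
13566  17406  21726  26526  31806
3840  4320  4800  5280
480  480  480
Constant fifth difference = 480, so extend:
5280 + 480 = 5760;  31806 + 5760 = 37566;  138782 + 37566 = 176348;  490195 + 176348 = 666543;  1486620 + 666543 = 2153163
5760 + 480 = 6240;  37566 + 6240 = 43806;  176348 + 43806 = 220154;  666543 + 220154 = 886697;  2153163 + 886697 = 3039860

3039860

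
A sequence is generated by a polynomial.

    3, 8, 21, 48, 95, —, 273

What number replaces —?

Using the first 5 terms:
First differences: 5, 13, 27, 47
Second differences: 8, 14, 20
Third differences: 6, 6
Constant third difference = 6.
Extend forward: 20 + 6 = 26;  47 + 26 = 73;  95 + 73 = 168

168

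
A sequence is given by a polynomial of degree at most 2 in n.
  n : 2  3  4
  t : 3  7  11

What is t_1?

-1

First differences: 4, 4
The first differences are constant at 4.
Work back: 3 − 4 = -1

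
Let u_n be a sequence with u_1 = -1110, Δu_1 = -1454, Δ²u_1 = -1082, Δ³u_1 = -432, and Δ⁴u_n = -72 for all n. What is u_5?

-15218

Build the table forward from the leading diagonal:
D4: -72  -72  -72  -72  -72
D3: -432  -504  -576  -648  -720
D2: -1082  -1514  -2018  -2594  -3242
D1: -1454  -2536  -4050  -6068  -8662
u: -1110  -2564  -5100  -9150  -15218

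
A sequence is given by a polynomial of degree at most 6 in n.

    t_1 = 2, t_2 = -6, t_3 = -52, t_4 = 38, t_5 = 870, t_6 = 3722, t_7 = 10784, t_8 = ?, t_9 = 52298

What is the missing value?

25398

Using the first 7 terms:
Δ: -8  -46  90  832  2852  7062
Δ²: -38  136  742  2020  4210
Δ³: 174  606  1278  2190
Δ⁴: 432  672  912
Δ⁵: 240  240
Constant fifth difference = 240.
Extend forward: 912 + 240 = 1152;  2190 + 1152 = 3342;  4210 + 3342 = 7552;  7062 + 7552 = 14614;  10784 + 14614 = 25398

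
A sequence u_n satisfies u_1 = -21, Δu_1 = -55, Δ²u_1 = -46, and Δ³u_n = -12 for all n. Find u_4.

-336

Build the table forward from the leading diagonal:
Third differences: -12, -12, -12, -12
Second differences: -46, -58, -70, -82
First differences: -55, -101, -159, -229
u: -21, -76, -177, -336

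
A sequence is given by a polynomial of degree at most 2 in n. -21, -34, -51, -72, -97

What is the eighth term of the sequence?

-196

-13, -17, -21, -25
-4, -4, -4
The second differences are constant (-4).
-25 − 4 = -29;  -97 − 29 = -126
-29 − 4 = -33;  -126 − 33 = -159
-33 − 4 = -37;  -159 − 37 = -196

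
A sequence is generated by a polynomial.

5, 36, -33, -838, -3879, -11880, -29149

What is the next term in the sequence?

-61938

D1: 31, -69, -805, -3041, -8001, -17269
D2: -100, -736, -2236, -4960, -9268
D3: -636, -1500, -2724, -4308
D4: -864, -1224, -1584
D5: -360, -360
Fifth differences constant at -360.
-1584 − 360 = -1944;  -4308 − 1944 = -6252;  -9268 − 6252 = -15520;  -17269 − 15520 = -32789;  -29149 − 32789 = -61938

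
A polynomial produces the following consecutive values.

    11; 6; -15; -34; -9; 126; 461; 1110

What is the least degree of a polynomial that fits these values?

4

First differences: -5, -21, -19, 25, 135, 335, 649
Second differences: -16, 2, 44, 110, 200, 314
Third differences: 18, 42, 66, 90, 114
Fourth differences: 24, 24, 24, 24
The fourth differences are constant, so the polynomial has degree 4.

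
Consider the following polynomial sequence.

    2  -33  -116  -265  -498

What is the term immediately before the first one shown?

-35, -83, -149, -233
-48, -66, -84
-18, -18
The third differences are constant at -18.
Work back: -48 + 18 = -30;  -35 + 30 = -5;  2 + 5 = 7

7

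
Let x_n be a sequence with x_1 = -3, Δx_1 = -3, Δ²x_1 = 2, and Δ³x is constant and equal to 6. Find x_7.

Build the table forward from the leading diagonal:
D3: 6  6  6  6  6  6  6
D2: 2  8  14  20  26  32  38
D1: -3  -1  7  21  41  67  99
x: -3  -6  -7  0  21  62  129

129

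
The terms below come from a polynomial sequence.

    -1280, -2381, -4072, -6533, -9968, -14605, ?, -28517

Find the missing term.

Using the first 6 terms:
-1101, -1691, -2461, -3435, -4637
-590, -770, -974, -1202
-180, -204, -228
-24, -24
Constant fourth difference = -24.
Extend forward: -228 − 24 = -252;  -1202 − 252 = -1454;  -4637 − 1454 = -6091;  -14605 − 6091 = -20696

-20696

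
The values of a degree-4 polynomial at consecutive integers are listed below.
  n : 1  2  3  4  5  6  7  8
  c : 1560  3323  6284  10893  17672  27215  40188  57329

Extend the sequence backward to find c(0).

First differences: 1763  2961  4609  6779  9543  12973  17141
Second differences: 1198  1648  2170  2764  3430  4168
Third differences: 450  522  594  666  738
Fourth differences: 72  72  72  72
The fourth differences are constant at 72.
Work back: 450 − 72 = 378;  1198 − 378 = 820;  1763 − 820 = 943;  1560 − 943 = 617

617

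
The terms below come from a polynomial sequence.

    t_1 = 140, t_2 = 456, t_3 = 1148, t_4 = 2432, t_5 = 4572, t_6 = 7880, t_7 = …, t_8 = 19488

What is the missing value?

12716

Using the first 6 terms:
Δ: 316, 692, 1284, 2140, 3308
Δ²: 376, 592, 856, 1168
Δ³: 216, 264, 312
Δ⁴: 48, 48
Constant fourth difference = 48.
Extend forward: 312 + 48 = 360;  1168 + 360 = 1528;  3308 + 1528 = 4836;  7880 + 4836 = 12716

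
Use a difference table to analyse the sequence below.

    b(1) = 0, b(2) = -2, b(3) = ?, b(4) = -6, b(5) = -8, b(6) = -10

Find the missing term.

Using the last 3 terms:
First differences: -2, -2
Constant first difference = -2.
Extend backward: -6 + 2 = -4

-4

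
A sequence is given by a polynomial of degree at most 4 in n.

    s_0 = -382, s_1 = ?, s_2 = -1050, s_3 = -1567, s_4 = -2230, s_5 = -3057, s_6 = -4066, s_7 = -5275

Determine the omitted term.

Using the last 6 terms:
-517, -663, -827, -1009, -1209
-146, -164, -182, -200
-18, -18, -18
Constant third difference = -18.
Extend backward: -146 + 18 = -128;  -517 + 128 = -389;  -1050 + 389 = -661

-661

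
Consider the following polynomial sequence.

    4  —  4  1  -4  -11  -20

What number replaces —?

5

Using the last 5 terms:
Δ: -3  -5  -7  -9
Δ²: -2  -2  -2
Constant second difference = -2.
Extend backward: -3 + 2 = -1;  4 + 1 = 5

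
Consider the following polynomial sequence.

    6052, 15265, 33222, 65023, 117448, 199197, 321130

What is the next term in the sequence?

Δ: 9213, 17957, 31801, 52425, 81749, 121933
Δ²: 8744, 13844, 20624, 29324, 40184
Δ³: 5100, 6780, 8700, 10860
Δ⁴: 1680, 1920, 2160
Δ⁵: 240, 240
Fifth differences constant at 240.
2160 + 240 = 2400;  10860 + 2400 = 13260;  40184 + 13260 = 53444;  121933 + 53444 = 175377;  321130 + 175377 = 496507

496507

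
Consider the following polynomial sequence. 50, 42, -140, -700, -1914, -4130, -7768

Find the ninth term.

-21350

D1: -8  -182  -560  -1214  -2216  -3638
D2: -174  -378  -654  -1002  -1422
D3: -204  -276  -348  -420
D4: -72  -72  -72
Fourth differences constant at -72.
-420 − 72 = -492;  -1422 − 492 = -1914;  -3638 − 1914 = -5552;  -7768 − 5552 = -13320
-492 − 72 = -564;  -1914 − 564 = -2478;  -5552 − 2478 = -8030;  -13320 − 8030 = -21350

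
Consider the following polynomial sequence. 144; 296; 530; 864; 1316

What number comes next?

First differences: 152, 234, 334, 452
Second differences: 82, 100, 118
Third differences: 18, 18
The third differences are constant (18).
118 + 18 = 136;  452 + 136 = 588;  1316 + 588 = 1904

1904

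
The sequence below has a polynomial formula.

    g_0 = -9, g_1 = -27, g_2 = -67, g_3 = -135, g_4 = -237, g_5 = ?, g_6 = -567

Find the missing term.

-379

Using the first 5 terms:
-18  -40  -68  -102
-22  -28  -34
-6  -6
Constant third difference = -6.
Extend forward: -34 − 6 = -40;  -102 − 40 = -142;  -237 − 142 = -379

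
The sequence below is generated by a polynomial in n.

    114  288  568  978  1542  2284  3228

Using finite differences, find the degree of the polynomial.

Δ: 174, 280, 410, 564, 742, 944
Δ²: 106, 130, 154, 178, 202
Δ³: 24, 24, 24, 24
The third differences are constant, so the polynomial has degree 3.

3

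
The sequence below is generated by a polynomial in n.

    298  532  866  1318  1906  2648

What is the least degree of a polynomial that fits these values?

3

D1: 234, 334, 452, 588, 742
D2: 100, 118, 136, 154
D3: 18, 18, 18
The third differences are constant, so the polynomial has degree 3.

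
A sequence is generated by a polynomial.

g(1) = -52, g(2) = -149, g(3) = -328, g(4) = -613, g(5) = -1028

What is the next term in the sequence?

-1597

First differences: -97, -179, -285, -415
Second differences: -82, -106, -130
Third differences: -24, -24
Constant third difference = -24, so extend:
-130 − 24 = -154;  -415 − 154 = -569;  -1028 − 569 = -1597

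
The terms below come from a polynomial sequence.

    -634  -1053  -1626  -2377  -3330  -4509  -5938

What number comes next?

First differences: -419, -573, -751, -953, -1179, -1429
Second differences: -154, -178, -202, -226, -250
Third differences: -24, -24, -24, -24
The third differences are constant (-24).
-250 − 24 = -274;  -1429 − 274 = -1703;  -5938 − 1703 = -7641

-7641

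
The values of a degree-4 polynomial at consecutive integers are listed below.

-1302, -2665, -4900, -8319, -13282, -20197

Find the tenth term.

-77217

-1363 , -2235 , -3419 , -4963 , -6915
-872 , -1184 , -1544 , -1952
-312 , -360 , -408
-48 , -48
The fourth differences are constant (-48).
-408 − 48 = -456;  -1952 − 456 = -2408;  -6915 − 2408 = -9323;  -20197 − 9323 = -29520
-456 − 48 = -504;  -2408 − 504 = -2912;  -9323 − 2912 = -12235;  -29520 − 12235 = -41755
-504 − 48 = -552;  -2912 − 552 = -3464;  -12235 − 3464 = -15699;  -41755 − 15699 = -57454
-552 − 48 = -600;  -3464 − 600 = -4064;  -15699 − 4064 = -19763;  -57454 − 19763 = -77217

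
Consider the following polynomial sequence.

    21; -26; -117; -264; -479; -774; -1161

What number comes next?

-1652

First differences: -47, -91, -147, -215, -295, -387
Second differences: -44, -56, -68, -80, -92
Third differences: -12, -12, -12, -12
Constant third difference = -12, so extend:
-92 − 12 = -104;  -387 − 104 = -491;  -1161 − 491 = -1652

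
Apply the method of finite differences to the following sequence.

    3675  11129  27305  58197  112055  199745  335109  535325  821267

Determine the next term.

1217865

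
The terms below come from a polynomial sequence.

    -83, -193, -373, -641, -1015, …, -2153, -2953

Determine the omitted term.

Using the first 5 terms:
First differences: -110, -180, -268, -374
Second differences: -70, -88, -106
Third differences: -18, -18
Constant third difference = -18.
Extend forward: -106 − 18 = -124;  -374 − 124 = -498;  -1015 − 498 = -1513

-1513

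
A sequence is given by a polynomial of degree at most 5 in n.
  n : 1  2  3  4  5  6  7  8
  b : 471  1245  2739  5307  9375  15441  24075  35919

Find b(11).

First differences: 774  1494  2568  4068  6066  8634  11844
Second differences: 720  1074  1500  1998  2568  3210
Third differences: 354  426  498  570  642
Fourth differences: 72  72  72  72
Constant fourth difference = 72, so extend:
642 + 72 = 714;  3210 + 714 = 3924;  11844 + 3924 = 15768;  35919 + 15768 = 51687
714 + 72 = 786;  3924 + 786 = 4710;  15768 + 4710 = 20478;  51687 + 20478 = 72165
786 + 72 = 858;  4710 + 858 = 5568;  20478 + 5568 = 26046;  72165 + 26046 = 98211

98211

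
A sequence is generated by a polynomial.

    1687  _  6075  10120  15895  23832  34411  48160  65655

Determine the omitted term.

3376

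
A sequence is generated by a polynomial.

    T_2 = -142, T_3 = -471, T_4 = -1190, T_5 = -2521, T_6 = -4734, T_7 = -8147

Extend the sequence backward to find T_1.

-329, -719, -1331, -2213, -3413
-390, -612, -882, -1200
-222, -270, -318
-48, -48
The fourth differences are constant at -48.
Work back: -222 + 48 = -174;  -390 + 174 = -216;  -329 + 216 = -113;  -142 + 113 = -29

-29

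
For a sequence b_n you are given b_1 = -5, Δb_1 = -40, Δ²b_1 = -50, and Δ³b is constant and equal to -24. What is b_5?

-561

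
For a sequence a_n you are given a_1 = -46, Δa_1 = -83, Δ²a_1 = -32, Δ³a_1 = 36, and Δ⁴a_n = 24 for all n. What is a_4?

Build the table forward from the leading diagonal:
D4: 24, 24, 24, 24
D3: 36, 60, 84, 108
D2: -32, 4, 64, 148
D1: -83, -115, -111, -47
a: -46, -129, -244, -355

-355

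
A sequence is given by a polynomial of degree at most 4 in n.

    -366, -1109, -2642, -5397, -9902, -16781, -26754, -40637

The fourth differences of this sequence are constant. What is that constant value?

-96

D1: -743, -1533, -2755, -4505, -6879, -9973, -13883
D2: -790, -1222, -1750, -2374, -3094, -3910
D3: -432, -528, -624, -720, -816
D4: -96, -96, -96, -96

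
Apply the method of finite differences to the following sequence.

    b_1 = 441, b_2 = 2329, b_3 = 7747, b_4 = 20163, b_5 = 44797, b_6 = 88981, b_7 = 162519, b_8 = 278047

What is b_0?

7

First differences: 1888  5418  12416  24634  44184  73538  115528
Second differences: 3530  6998  12218  19550  29354  41990
Third differences: 3468  5220  7332  9804  12636
Fourth differences: 1752  2112  2472  2832
Fifth differences: 360  360  360
The fifth differences are constant at 360.
Work back: 1752 − 360 = 1392;  3468 − 1392 = 2076;  3530 − 2076 = 1454;  1888 − 1454 = 434;  441 − 434 = 7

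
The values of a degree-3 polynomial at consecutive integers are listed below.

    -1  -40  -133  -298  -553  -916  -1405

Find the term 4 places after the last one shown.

-4981

First differences: -39 , -93 , -165 , -255 , -363 , -489
Second differences: -54 , -72 , -90 , -108 , -126
Third differences: -18 , -18 , -18 , -18
The third differences are constant (-18).
-126 − 18 = -144;  -489 − 144 = -633;  -1405 − 633 = -2038
-144 − 18 = -162;  -633 − 162 = -795;  -2038 − 795 = -2833
-162 − 18 = -180;  -795 − 180 = -975;  -2833 − 975 = -3808
-180 − 18 = -198;  -975 − 198 = -1173;  -3808 − 1173 = -4981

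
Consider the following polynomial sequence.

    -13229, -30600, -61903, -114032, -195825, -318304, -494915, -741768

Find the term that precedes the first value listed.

-4600

First differences: -17371, -31303, -52129, -81793, -122479, -176611, -246853
Second differences: -13932, -20826, -29664, -40686, -54132, -70242
Third differences: -6894, -8838, -11022, -13446, -16110
Fourth differences: -1944, -2184, -2424, -2664
Fifth differences: -240, -240, -240
The fifth differences are constant at -240.
Work back: -1944 + 240 = -1704;  -6894 + 1704 = -5190;  -13932 + 5190 = -8742;  -17371 + 8742 = -8629;  -13229 + 8629 = -4600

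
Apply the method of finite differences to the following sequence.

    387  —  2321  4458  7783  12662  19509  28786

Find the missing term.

1054

Using the last 6 terms:
First differences: 2137  3325  4879  6847  9277
Second differences: 1188  1554  1968  2430
Third differences: 366  414  462
Fourth differences: 48  48
Constant fourth difference = 48.
Extend backward: 366 − 48 = 318;  1188 − 318 = 870;  2137 − 870 = 1267;  2321 − 1267 = 1054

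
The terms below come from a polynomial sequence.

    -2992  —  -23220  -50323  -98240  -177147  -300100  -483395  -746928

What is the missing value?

Using the last 7 terms:
-27103, -47917, -78907, -122953, -183295, -263533
-20814, -30990, -44046, -60342, -80238
-10176, -13056, -16296, -19896
-2880, -3240, -3600
-360, -360
Constant fifth difference = -360.
Extend backward: -2880 + 360 = -2520;  -10176 + 2520 = -7656;  -20814 + 7656 = -13158;  -27103 + 13158 = -13945;  -23220 + 13945 = -9275

-9275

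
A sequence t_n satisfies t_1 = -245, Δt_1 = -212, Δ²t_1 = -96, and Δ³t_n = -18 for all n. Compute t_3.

Build the table forward from the leading diagonal:
Δ³: -18  -18  -18
Δ²: -96  -114  -132
Δ: -212  -308  -422
t: -245  -457  -765

-765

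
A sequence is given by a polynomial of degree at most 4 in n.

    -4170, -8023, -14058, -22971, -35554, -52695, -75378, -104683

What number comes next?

-141786

Δ: -3853 , -6035 , -8913 , -12583 , -17141 , -22683 , -29305
Δ²: -2182 , -2878 , -3670 , -4558 , -5542 , -6622
Δ³: -696 , -792 , -888 , -984 , -1080
Δ⁴: -96 , -96 , -96 , -96
Fourth differences constant at -96.
-1080 − 96 = -1176;  -6622 − 1176 = -7798;  -29305 − 7798 = -37103;  -104683 − 37103 = -141786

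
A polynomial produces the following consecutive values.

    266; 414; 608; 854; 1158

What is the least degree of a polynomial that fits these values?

First differences: 148, 194, 246, 304
Second differences: 46, 52, 58
Third differences: 6, 6
The third differences are constant, so the polynomial has degree 3.

3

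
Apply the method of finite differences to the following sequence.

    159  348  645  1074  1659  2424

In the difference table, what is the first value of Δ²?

108

D1: 189, 297, 429, 585, 765
D2: 108, 132, 156, 180
D3: 24, 24, 24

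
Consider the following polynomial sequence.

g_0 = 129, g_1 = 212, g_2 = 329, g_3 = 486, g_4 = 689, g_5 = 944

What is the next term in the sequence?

1257

83 , 117 , 157 , 203 , 255
34 , 40 , 46 , 52
6 , 6 , 6
The third differences are constant (6).
52 + 6 = 58;  255 + 58 = 313;  944 + 313 = 1257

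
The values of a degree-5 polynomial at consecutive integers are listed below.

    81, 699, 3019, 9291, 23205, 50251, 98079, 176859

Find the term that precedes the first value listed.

-5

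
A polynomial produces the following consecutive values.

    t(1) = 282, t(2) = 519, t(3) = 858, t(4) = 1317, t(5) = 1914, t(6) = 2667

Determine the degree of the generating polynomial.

237, 339, 459, 597, 753
102, 120, 138, 156
18, 18, 18
The third differences are constant, so the polynomial has degree 3.

3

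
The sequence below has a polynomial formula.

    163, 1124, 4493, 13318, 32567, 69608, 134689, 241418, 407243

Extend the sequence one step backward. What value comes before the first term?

2

961  3369  8825  19249  37041  65081  106729  165825
2408  5456  10424  17792  28040  41648  59096
3048  4968  7368  10248  13608  17448
1920  2400  2880  3360  3840
480  480  480  480
The fifth differences are constant at 480.
Work back: 1920 − 480 = 1440;  3048 − 1440 = 1608;  2408 − 1608 = 800;  961 − 800 = 161;  163 − 161 = 2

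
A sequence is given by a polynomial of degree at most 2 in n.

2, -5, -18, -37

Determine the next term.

-62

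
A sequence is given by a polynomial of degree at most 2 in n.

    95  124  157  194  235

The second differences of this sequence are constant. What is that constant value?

First differences: 29, 33, 37, 41
Second differences: 4, 4, 4

4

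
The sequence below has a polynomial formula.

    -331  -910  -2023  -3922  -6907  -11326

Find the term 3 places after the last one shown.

-37387

D1: -579, -1113, -1899, -2985, -4419
D2: -534, -786, -1086, -1434
D3: -252, -300, -348
D4: -48, -48
The fourth differences are constant (-48).
-348 − 48 = -396;  -1434 − 396 = -1830;  -4419 − 1830 = -6249;  -11326 − 6249 = -17575
-396 − 48 = -444;  -1830 − 444 = -2274;  -6249 − 2274 = -8523;  -17575 − 8523 = -26098
-444 − 48 = -492;  -2274 − 492 = -2766;  -8523 − 2766 = -11289;  -26098 − 11289 = -37387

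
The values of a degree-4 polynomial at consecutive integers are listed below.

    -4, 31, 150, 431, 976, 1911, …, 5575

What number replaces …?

3386

Using the first 6 terms:
D1: 35, 119, 281, 545, 935
D2: 84, 162, 264, 390
D3: 78, 102, 126
D4: 24, 24
Constant fourth difference = 24.
Extend forward: 126 + 24 = 150;  390 + 150 = 540;  935 + 540 = 1475;  1911 + 1475 = 3386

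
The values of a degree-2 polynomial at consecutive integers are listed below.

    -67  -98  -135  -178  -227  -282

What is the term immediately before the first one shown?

Δ: -31, -37, -43, -49, -55
Δ²: -6, -6, -6, -6
The second differences are constant at -6.
Work back: -31 + 6 = -25;  -67 + 25 = -42

-42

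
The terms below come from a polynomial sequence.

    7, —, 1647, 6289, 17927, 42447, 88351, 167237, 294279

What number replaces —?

251

Using the last 7 terms:
D1: 4642  11638  24520  45904  78886  127042
D2: 6996  12882  21384  32982  48156
D3: 5886  8502  11598  15174
D4: 2616  3096  3576
D5: 480  480
Constant fifth difference = 480.
Extend backward: 2616 − 480 = 2136;  5886 − 2136 = 3750;  6996 − 3750 = 3246;  4642 − 3246 = 1396;  1647 − 1396 = 251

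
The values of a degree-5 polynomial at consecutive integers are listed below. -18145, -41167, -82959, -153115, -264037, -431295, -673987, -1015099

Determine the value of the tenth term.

-23022 , -41792 , -70156 , -110922 , -167258 , -242692 , -341112
-18770 , -28364 , -40766 , -56336 , -75434 , -98420
-9594 , -12402 , -15570 , -19098 , -22986
-2808 , -3168 , -3528 , -3888
-360 , -360 , -360
Constant fifth difference = -360, so extend:
-3888 − 360 = -4248;  -22986 − 4248 = -27234;  -98420 − 27234 = -125654;  -341112 − 125654 = -466766;  -1015099 − 466766 = -1481865
-4248 − 360 = -4608;  -27234 − 4608 = -31842;  -125654 − 31842 = -157496;  -466766 − 157496 = -624262;  -1481865 − 624262 = -2106127

-2106127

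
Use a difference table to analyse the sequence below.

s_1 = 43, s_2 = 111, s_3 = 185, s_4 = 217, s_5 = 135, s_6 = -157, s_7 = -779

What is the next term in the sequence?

D1: 68, 74, 32, -82, -292, -622
D2: 6, -42, -114, -210, -330
D3: -48, -72, -96, -120
D4: -24, -24, -24
Constant fourth difference = -24, so extend:
-120 − 24 = -144;  -330 − 144 = -474;  -622 − 474 = -1096;  -779 − 1096 = -1875

-1875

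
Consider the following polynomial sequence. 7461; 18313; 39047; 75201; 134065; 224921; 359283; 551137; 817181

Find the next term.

1177065

First differences: 10852, 20734, 36154, 58864, 90856, 134362, 191854, 266044
Second differences: 9882, 15420, 22710, 31992, 43506, 57492, 74190
Third differences: 5538, 7290, 9282, 11514, 13986, 16698
Fourth differences: 1752, 1992, 2232, 2472, 2712
Fifth differences: 240, 240, 240, 240
Constant fifth difference = 240, so extend:
2712 + 240 = 2952;  16698 + 2952 = 19650;  74190 + 19650 = 93840;  266044 + 93840 = 359884;  817181 + 359884 = 1177065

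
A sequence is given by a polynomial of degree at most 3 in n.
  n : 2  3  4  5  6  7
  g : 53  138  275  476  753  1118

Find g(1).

8

Δ: 85  137  201  277  365
Δ²: 52  64  76  88
Δ³: 12  12  12
The third differences are constant at 12.
Work back: 52 − 12 = 40;  85 − 40 = 45;  53 − 45 = 8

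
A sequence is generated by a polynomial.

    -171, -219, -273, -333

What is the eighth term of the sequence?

-633

D1: -48, -54, -60
D2: -6, -6
The second differences are constant (-6).
-60 − 6 = -66;  -333 − 66 = -399
-66 − 6 = -72;  -399 − 72 = -471
-72 − 6 = -78;  -471 − 78 = -549
-78 − 6 = -84;  -549 − 84 = -633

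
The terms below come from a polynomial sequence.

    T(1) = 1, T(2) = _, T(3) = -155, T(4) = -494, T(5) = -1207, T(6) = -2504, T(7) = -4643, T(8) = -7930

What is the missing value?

-28

Using the last 6 terms:
Δ: -339  -713  -1297  -2139  -3287
Δ²: -374  -584  -842  -1148
Δ³: -210  -258  -306
Δ⁴: -48  -48
Constant fourth difference = -48.
Extend backward: -210 + 48 = -162;  -374 + 162 = -212;  -339 + 212 = -127;  -155 + 127 = -28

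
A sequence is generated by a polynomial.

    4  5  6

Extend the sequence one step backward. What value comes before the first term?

3

Δ: 1, 1
The first differences are constant at 1.
Work back: 4 − 1 = 3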